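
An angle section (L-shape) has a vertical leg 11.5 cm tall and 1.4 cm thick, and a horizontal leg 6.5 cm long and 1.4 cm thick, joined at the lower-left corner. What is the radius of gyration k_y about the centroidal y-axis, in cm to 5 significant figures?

k_y ≈ 1.7399 cm

Treat the section as a set of non-overlapping primitives; coordinates are from the bounding-box lower-left.
Vertical leg: 1.4 × 11.5, A = 16.1 cm², x = 0.7 cm, Ī = 2.629667 cm⁴.
Horizontal leg (remainder): 5.1 × 1.4, A = 7.14 cm², x = 3.95 cm, Ī = 15.47595 cm⁴.
Centroid: x̄ = ΣA·x / ΣA = 1.698494 cm.
Transfer each piece to the centroidal y-axis using Ī + A·d² with d = x − 1.698494:
  vertical leg: d = -0.998494 cm → contributes +18.68121 cm⁴
  horizontal leg (remainder): d = 2.251506 cm → contributes +51.6706 cm⁴
Total I = 70.35181 cm⁴.
Radius of gyration: k = √(I/A) = √(70.35181 / 23.24) = 1.739881 cm.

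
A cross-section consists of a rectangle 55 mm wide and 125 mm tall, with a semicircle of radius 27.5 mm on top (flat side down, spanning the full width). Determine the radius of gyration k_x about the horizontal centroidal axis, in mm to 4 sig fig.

Treat the section as a set of non-overlapping primitives; coordinates are from the bounding-box lower-left.
Rectangular body: 55 × 125, A = 6 875 mm², y = 62.5 mm, Ī = 8 951 823 mm⁴.
Semicircular cap: semicircle r = 27.5, A = 1187.91 mm², y = 136.671 mm, Ī = 62771.5 mm⁴.
Centroid: ȳ = ΣA·y / ΣA = 73.4277 mm.
Transfer each piece to the horizontal centroidal axis using Ī + A·d² with d = y − 73.4277:
  rectangular body: d = -10.9277 mm → contributes +9 772 801 mm⁴
  semicircular cap: d = 63.2436 mm → contributes +4 814 144 mm⁴
Total I = 14 586 945 mm⁴.
Radius of gyration: k = √(I/A) = √(14 586 945 / 8062.91) = 42.534 mm.

k_x ≈ 42.53 mm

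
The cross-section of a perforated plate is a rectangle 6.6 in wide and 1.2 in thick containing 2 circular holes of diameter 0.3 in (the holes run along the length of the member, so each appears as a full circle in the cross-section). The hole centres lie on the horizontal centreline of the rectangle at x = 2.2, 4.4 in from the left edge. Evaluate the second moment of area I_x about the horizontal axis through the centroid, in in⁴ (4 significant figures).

I_x ≈ 0.9496 in⁴

Treat the section as a set of non-overlapping primitives; coordinates are from the bounding-box lower-left.
Plate: 6.6 × 1.2, A = 7.92 in², y = 0.6 in, Ī = 0.9504 in⁴.
Hole 1 (subtracted): ⌀0.3, A = 0.0706858 in², y = 0.6 in, Ī = 0.000397608 in⁴.
Hole 2 (subtracted): ⌀0.3, A = 0.0706858 in², y = 0.6 in, Ī = 0.000397608 in⁴.
By symmetry the centroid is at mid-height, ȳ = 0.6 in.
All pieces are centred on the horizontal axis through the centroid, so I = ΣĪ (holes subtracted) = 0.949605 in⁴.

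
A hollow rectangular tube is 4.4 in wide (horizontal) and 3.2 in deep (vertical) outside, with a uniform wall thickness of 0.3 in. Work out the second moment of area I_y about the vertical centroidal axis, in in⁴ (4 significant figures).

Split into non-overlapping primitives; take the origin at the lower-left of the bounding box.
Outer rectangle: 4.4 × 3.2, A = 14.08 in², x = 2.2 in, Ī = 22.7157 in⁴.
Inner void (subtracted): 3.8 × 2.6, A = 9.88 in², x = 2.2 in, Ī = 11.8889 in⁴.
By symmetry the centroid is at mid-width, x̄ = 2.2 in.
All pieces are centred on the vertical centroidal axis, so I = ΣĪ (holes subtracted) = 10.8268 in⁴.

I_y ≈ 10.83 in⁴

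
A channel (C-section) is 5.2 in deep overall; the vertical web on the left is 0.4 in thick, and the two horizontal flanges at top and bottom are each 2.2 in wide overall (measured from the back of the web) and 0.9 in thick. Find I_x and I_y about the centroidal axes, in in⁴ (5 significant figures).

Decompose the section into non-overlapping parts with the origin at the bottom-left of its bounding rectangle.
Web: 0.4 × 5.2, A = 2.08 in², y = 2.6 in, Ī = 4.686933 in⁴.
Top flange (beyond web): 1.8 × 0.9, A = 1.62 in², y = 4.75 in, Ī = 0.10935 in⁴.
Bottom flange (beyond web): 1.8 × 0.9, A = 1.62 in², y = 0.45 in, Ī = 0.10935 in⁴.
By symmetry the centroid is at mid-height, ȳ = 2.6 in.
Transfer each piece to the centroidal x-axis using Ī + A·d² with d = y − 2.6:
  web: d = 0 in → contributes +4.686933 in⁴
  top flange (beyond web): d = 2.15 in → contributes +7.5978 in⁴
  bottom flange (beyond web): d = -2.15 in → contributes +7.5978 in⁴
Total I = 19.88253 in⁴.
For the y-axis: x̄ = 0.8699248 in.
Repeating about the centroidal y-axis gives I_y = 2.435321 in⁴.

I_x ≈ 19.883 in⁴, I_y ≈ 2.4353 in⁴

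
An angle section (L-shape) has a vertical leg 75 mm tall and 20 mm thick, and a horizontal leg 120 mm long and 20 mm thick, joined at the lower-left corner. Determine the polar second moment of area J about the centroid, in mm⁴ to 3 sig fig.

Break the section into simple shapes (no overlaps), measuring from the bottom-left corner of the bounding box.
Vertical leg: 20 × 75, A = 1 500 mm², y = 37.5 mm, Ī = 703 125 mm⁴.
Horizontal leg (remainder): 100 × 20, A = 2 000 mm², y = 10 mm, Ī = 66 667 mm⁴.
Centroid: ȳ = ΣA·y / ΣA = 21.786 mm.
Transfer each piece to the centroidal x-axis using Ī + A·d² with d = y − 21.786:
  vertical leg: d = 15.714 mm → contributes +1 073 533 mm⁴
  horizontal leg (remainder): d = -11.786 mm → contributes +344 473 mm⁴
Total I = 1 418 006 mm⁴.
For the y-axis: x̄ = 44.286 mm.
Repeating about the centroidal y-axis gives I_y = 4 802 381 mm⁴.
Polar second moment: J = I_x + I_y = 6 220 387 mm⁴.

J ≈ 6.22 × 10⁶ mm⁴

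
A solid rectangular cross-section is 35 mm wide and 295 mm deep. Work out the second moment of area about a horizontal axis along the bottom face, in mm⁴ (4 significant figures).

The section: 35 × 295, A = 10 325 mm², y = 147.5 mm, Ī = 74 877 760 mm⁴.
Transfer it to the bottom edge using Ī + A·d² with d = y − 0:
  the section: d = 147.5 mm → contributes +299 511 042 mm⁴
Total I = 299 511 042 mm⁴.

I_base ≈ 2.995 × 10⁸ mm⁴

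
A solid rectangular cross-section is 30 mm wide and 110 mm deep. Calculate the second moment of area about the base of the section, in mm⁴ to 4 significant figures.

I_base ≈ 1.331 × 10⁷ mm⁴

The section: 30 × 110, A = 3 300 mm², y = 55 mm, Ī = 3 327 500 mm⁴.
Transfer it to a horizontal axis along the bottom face using Ī + A·d² with d = y − 0:
  the section: d = 55 mm → contributes +13 310 000 mm⁴
Total I = 13 310 000 mm⁴.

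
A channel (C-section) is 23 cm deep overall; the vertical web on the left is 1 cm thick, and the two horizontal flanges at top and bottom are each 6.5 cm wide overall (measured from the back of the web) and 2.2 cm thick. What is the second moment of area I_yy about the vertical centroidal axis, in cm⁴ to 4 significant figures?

I_yy ≈ 187.5 cm⁴

Break the section into simple shapes (no overlaps), measuring from the bottom-left corner of the bounding box.
Web: 1 × 23, A = 23 cm², x = 0.5 cm, Ī = 1.91667 cm⁴.
Top flange (beyond web): 5.5 × 2.2, A = 12.1 cm², x = 3.75 cm, Ī = 30.5021 cm⁴.
Bottom flange (beyond web): 5.5 × 2.2, A = 12.1 cm², x = 3.75 cm, Ī = 30.5021 cm⁴.
Centroid: x̄ = ΣA·x / ΣA = 2.16631 cm.
Transfer each piece to the vertical centroidal axis using Ī + A·d² with d = x − 2.16631:
  web: d = -1.66631 cm → contributes +65.7785 cm⁴
  top flange (beyond web): d = 1.58369 cm → contributes +60.8496 cm⁴
  bottom flange (beyond web): d = 1.58369 cm → contributes +60.8496 cm⁴
Total I = 187.478 cm⁴.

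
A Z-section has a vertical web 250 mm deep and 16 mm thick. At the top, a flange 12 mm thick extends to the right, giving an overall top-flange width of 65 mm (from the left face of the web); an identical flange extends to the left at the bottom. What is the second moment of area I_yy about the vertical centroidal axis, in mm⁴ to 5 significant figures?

I_yy ≈ 1.5628 × 10⁶ mm⁴

Break the section into simple shapes (no overlaps), measuring from the bottom-left corner of the bounding box.
Web: 16 × 250, A = 4 000 mm², x = 57 mm, Ī = 85333.33 mm⁴.
Top flange (beyond web): 49 × 12, A = 588 mm², x = 89.5 mm, Ī = 117 649 mm⁴.
Bottom flange (beyond web): 49 × 12, A = 588 mm², x = 24.5 mm, Ī = 117 649 mm⁴.
Centroid: x̄ = ΣA·x / ΣA = 57 mm.
Transfer each piece to the vertical centroidal axis using Ī + A·d² with d = x − 57:
  web: d = 0 mm → contributes +85333.33 mm⁴
  top flange (beyond web): d = 32.5 mm → contributes +738 724 mm⁴
  bottom flange (beyond web): d = -32.5 mm → contributes +738 724 mm⁴
Total I = 1 562 781 mm⁴.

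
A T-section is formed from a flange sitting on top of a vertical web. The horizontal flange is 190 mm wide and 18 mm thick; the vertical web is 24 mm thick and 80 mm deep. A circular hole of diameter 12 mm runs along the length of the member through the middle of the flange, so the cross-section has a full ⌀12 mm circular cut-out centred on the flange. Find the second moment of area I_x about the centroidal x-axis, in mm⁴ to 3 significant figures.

Treat the section as a set of non-overlapping primitives; coordinates are from the bounding-box lower-left.
Flange: 190 × 18, A = 3 420 mm², y = 89 mm, Ī = 92 340 mm⁴.
Web: 24 × 80, A = 1 920 mm², y = 40 mm, Ī = 1 024 000 mm⁴.
Hole (subtracted): ⌀12, A = 113.1 mm², y = 89 mm, Ī = 1017.9 mm⁴.
Centroid: ȳ = ΣA·y / ΣA = 71.001 mm.
Transfer each piece to the centroidal x-axis using Ī + A·d² with d = y − 71.001:
  flange: d = 17.999 mm → contributes +1 200 320 mm⁴
  web: d = -31.001 mm → contributes +2 869 217 mm⁴
  hole: d = 17.999 mm → contributes −37 658 mm⁴
Total I = 4 031 879 mm⁴.

I_x ≈ 4.03 × 10⁶ mm⁴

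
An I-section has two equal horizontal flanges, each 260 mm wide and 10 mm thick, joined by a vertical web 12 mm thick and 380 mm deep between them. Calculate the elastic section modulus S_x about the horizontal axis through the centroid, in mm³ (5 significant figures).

Break the section into simple shapes (no overlaps), measuring from the bottom-left corner of the bounding box.
Bottom flange: 260 × 10, A = 2 600 mm², y = 5 mm, Ī = 21666.67 mm⁴.
Web: 12 × 380, A = 4 560 mm², y = 200 mm, Ī = 54 872 000 mm⁴.
Top flange: 260 × 10, A = 2 600 mm², y = 395 mm, Ī = 21666.67 mm⁴.
By symmetry the centroid is at mid-height, ȳ = 200 mm.
Transfer each piece to the horizontal axis through the centroid using Ī + A·d² with d = y − 200:
  bottom flange: d = -195 mm → contributes +98 886 667 mm⁴
  web: d = 0 mm → contributes +54 872 000 mm⁴
  top flange: d = 195 mm → contributes +98 886 667 mm⁴
Total I = 252 645 333 mm⁴.
Extreme fibre distance c = 200 mm; S = I/c = 1 263 227 mm³.

S_x ≈ 1.2632 × 10⁶ mm³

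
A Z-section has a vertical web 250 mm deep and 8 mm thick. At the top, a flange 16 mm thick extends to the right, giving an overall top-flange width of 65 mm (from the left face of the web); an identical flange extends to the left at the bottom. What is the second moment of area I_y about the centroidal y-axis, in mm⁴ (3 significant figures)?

I_y ≈ 2.43 × 10⁶ mm⁴

Break the section into simple shapes (no overlaps), measuring from the bottom-left corner of the bounding box.
Web: 8 × 250, A = 2 000 mm², x = 61 mm, Ī = 10 667 mm⁴.
Top flange (beyond web): 57 × 16, A = 912 mm², x = 93.5 mm, Ī = 246 924 mm⁴.
Bottom flange (beyond web): 57 × 16, A = 912 mm², x = 28.5 mm, Ī = 246 924 mm⁴.
Centroid: x̄ = ΣA·x / ΣA = 61 mm.
Transfer each piece to the centroidal y-axis using Ī + A·d² with d = x − 61:
  web: d = 0 mm → contributes +10 667 mm⁴
  top flange (beyond web): d = 32.5 mm → contributes +1 210 224 mm⁴
  bottom flange (beyond web): d = -32.5 mm → contributes +1 210 224 mm⁴
Total I = 2 431 115 mm⁴.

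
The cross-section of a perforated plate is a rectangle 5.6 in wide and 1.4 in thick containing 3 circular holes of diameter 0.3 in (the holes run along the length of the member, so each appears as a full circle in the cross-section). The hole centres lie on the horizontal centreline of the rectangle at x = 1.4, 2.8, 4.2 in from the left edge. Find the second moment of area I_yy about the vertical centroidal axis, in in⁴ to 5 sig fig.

Break the section into simple shapes (no overlaps), measuring from the bottom-left corner of the bounding box.
Plate: 5.6 × 1.4, A = 7.84 in², x = 2.8 in, Ī = 20.48853 in⁴.
Hole 1 (subtracted): ⌀0.3, A = 0.07068583 in², x = 1.4 in, Ī = 0.0003976078 in⁴.
Hole 2 (subtracted): ⌀0.3, A = 0.07068583 in², x = 2.8 in, Ī = 0.0003976078 in⁴.
Hole 3 (subtracted): ⌀0.3, A = 0.07068583 in², x = 4.2 in, Ī = 0.0003976078 in⁴.
By symmetry the centroid is at mid-width, x̄ = 2.8 in.
Transfer each piece to the vertical centroidal axis using Ī + A·d² with d = x − 2.8:
  plate: d = 0 in → contributes +20.48853 in⁴
  hole 1: d = -1.4 in → contributes −0.1389418 in⁴
  hole 2: d = 0 in → contributes −0.0003976078 in⁴
  hole 3: d = 1.4 in → contributes −0.1389418 in⁴
Total I = 20.21025 in⁴.

I_yy ≈ 20.210 in⁴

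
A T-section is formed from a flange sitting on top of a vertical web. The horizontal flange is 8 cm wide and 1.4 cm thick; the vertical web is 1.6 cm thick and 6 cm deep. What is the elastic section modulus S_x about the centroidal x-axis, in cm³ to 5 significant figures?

Split into non-overlapping primitives; take the origin at the lower-left of the bounding box.
Flange: 8 × 1.4, A = 11.2 cm², y = 6.7 cm, Ī = 1.829333 cm⁴.
Web: 1.6 × 6, A = 9.6 cm², y = 3 cm, Ī = 28.8 cm⁴.
Centroid: ȳ = ΣA·y / ΣA = 4.992308 cm.
Transfer each piece to the centroidal x-axis using Ī + A·d² with d = y − 4.992308:
  flange: d = 1.707692 cm → contributes +34.49092 cm⁴
  web: d = -1.992308 cm → contributes +66.90518 cm⁴
Total I = 101.3961 cm⁴.
Extreme fibre distance c = 4.992308 cm; S = I/c = 20.31047 cm³.

S_x ≈ 20.310 cm³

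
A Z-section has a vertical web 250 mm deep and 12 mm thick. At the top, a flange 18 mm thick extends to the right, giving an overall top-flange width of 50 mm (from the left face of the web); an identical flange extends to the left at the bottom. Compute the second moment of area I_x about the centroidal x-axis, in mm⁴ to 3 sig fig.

Split into non-overlapping primitives; take the origin at the lower-left of the bounding box.
Web: 12 × 250, A = 3 000 mm², y = 125 mm, Ī = 15 625 000 mm⁴.
Top flange (beyond web): 38 × 18, A = 684 mm², y = 241 mm, Ī = 18 468 mm⁴.
Bottom flange (beyond web): 38 × 18, A = 684 mm², y = 9 mm, Ī = 18 468 mm⁴.
Centroid: ȳ = ΣA·y / ΣA = 125 mm.
Transfer each piece to the centroidal x-axis using Ī + A·d² with d = y − 125:
  web: d = 0 mm → contributes +15 625 000 mm⁴
  top flange (beyond web): d = 116 mm → contributes +9 222 372 mm⁴
  bottom flange (beyond web): d = -116 mm → contributes +9 222 372 mm⁴
Total I = 34 069 744 mm⁴.

I_x ≈ 3.41 × 10⁷ mm⁴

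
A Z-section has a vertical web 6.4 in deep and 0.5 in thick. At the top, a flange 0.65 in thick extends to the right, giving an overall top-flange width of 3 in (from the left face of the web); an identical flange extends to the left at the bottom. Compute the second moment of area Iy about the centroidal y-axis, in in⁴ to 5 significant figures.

Iy ≈ 9.0719 in⁴

Break the section into simple shapes (no overlaps), measuring from the bottom-left corner of the bounding box.
Web: 0.5 × 6.4, A = 3.2 in², x = 2.75 in, Ī = 0.06666667 in⁴.
Top flange (beyond web): 2.5 × 0.65, A = 1.625 in², x = 4.25 in, Ī = 0.8463542 in⁴.
Bottom flange (beyond web): 2.5 × 0.65, A = 1.625 in², x = 1.25 in, Ī = 0.8463542 in⁴.
Centroid: x̄ = ΣA·x / ΣA = 2.75 in.
Transfer each piece to the centroidal y-axis using Ī + A·d² with d = x − 2.75:
  web: d = 0 in → contributes +0.06666667 in⁴
  top flange (beyond web): d = 1.5 in → contributes +4.502604 in⁴
  bottom flange (beyond web): d = -1.5 in → contributes +4.502604 in⁴
Total I = 9.071875 in⁴.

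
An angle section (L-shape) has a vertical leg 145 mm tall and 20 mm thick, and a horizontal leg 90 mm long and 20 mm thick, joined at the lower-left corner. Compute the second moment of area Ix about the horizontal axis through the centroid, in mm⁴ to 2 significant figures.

Ix ≈ 8.8 × 10⁶ mm⁴

Break the section into simple shapes (no overlaps), measuring from the bottom-left corner of the bounding box.
Vertical leg: 20 × 145, A = 2 900 mm², y = 72.5 mm, Ī = 5 081 042 mm⁴.
Horizontal leg (remainder): 70 × 20, A = 1 400 mm², y = 10 mm, Ī = 46 667 mm⁴.
Centroid: ȳ = ΣA·y / ΣA = 52.15 mm.
Transfer each piece to the horizontal axis through the centroid using Ī + A·d² with d = y − 52.15:
  vertical leg: d = 20.35 mm → contributes +6 281 860 mm⁴
  horizontal leg (remainder): d = -42.15 mm → contributes +2 534 075 mm⁴
Total I = 8 815 935 mm⁴.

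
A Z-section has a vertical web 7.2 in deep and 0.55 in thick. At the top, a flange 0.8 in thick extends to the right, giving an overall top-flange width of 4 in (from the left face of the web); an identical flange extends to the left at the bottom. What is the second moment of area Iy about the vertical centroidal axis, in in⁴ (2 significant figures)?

Split into non-overlapping primitives; take the origin at the lower-left of the bounding box.
Web: 0.55 × 7.2, A = 3.96 in², x = 3.725 in, Ī = 0.09983 in⁴.
Top flange (beyond web): 3.45 × 0.8, A = 2.76 in², x = 5.725 in, Ī = 2.738 in⁴.
Bottom flange (beyond web): 3.45 × 0.8, A = 2.76 in², x = 1.725 in, Ī = 2.738 in⁴.
Centroid: x̄ = ΣA·x / ΣA = 3.725 in.
Transfer each piece to the vertical centroidal axis using Ī + A·d² with d = x − 3.725:
  web: d = 0 in → contributes +0.09983 in⁴
  top flange (beyond web): d = 2 in → contributes +13.78 in⁴
  bottom flange (beyond web): d = -2 in → contributes +13.78 in⁴
Total I = 27.65 in⁴.

Iy ≈ 28 in⁴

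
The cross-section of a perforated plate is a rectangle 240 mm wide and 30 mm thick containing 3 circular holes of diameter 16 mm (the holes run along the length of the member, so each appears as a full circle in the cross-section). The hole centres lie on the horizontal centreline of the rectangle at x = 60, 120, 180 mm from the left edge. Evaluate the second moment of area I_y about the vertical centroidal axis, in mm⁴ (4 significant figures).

I_y ≈ 3.310 × 10⁷ mm⁴

Treat the section as a set of non-overlapping primitives; coordinates are from the bounding-box lower-left.
Plate: 240 × 30, A = 7 200 mm², x = 120 mm, Ī = 34 560 000 mm⁴.
Hole 1 (subtracted): ⌀16, A = 201.062 mm², x = 60 mm, Ī = 3216.99 mm⁴.
Hole 2 (subtracted): ⌀16, A = 201.062 mm², x = 120 mm, Ī = 3216.99 mm⁴.
Hole 3 (subtracted): ⌀16, A = 201.062 mm², x = 180 mm, Ī = 3216.99 mm⁴.
By symmetry the centroid is at mid-width, x̄ = 120 mm.
Transfer each piece to the vertical centroidal axis using Ī + A·d² with d = x − 120:
  plate: d = 0 mm → contributes +34 560 000 mm⁴
  hole 1: d = -60 mm → contributes −727 040 mm⁴
  hole 2: d = 0 mm → contributes −3216.99 mm⁴
  hole 3: d = 60 mm → contributes −727 040 mm⁴
Total I = 33 102 703 mm⁴.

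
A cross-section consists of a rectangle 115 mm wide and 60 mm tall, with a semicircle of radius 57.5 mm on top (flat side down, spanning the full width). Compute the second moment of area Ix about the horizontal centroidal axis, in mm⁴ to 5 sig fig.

Ix ≈ 1.2040 × 10⁷ mm⁴

Split into non-overlapping primitives; take the origin at the lower-left of the bounding box.
Rectangular body: 115 × 60, A = 6 900 mm², y = 30 mm, Ī = 2 070 000 mm⁴.
Semicircular cap: semicircle r = 57.5, A = 5193.445 mm², y = 84.40376 mm, Ī = 1 199 785 mm⁴.
Centroid: ȳ = ΣA·y / ΣA = 53.36331 mm.
Transfer each piece to the horizontal centroidal axis using Ī + A·d² with d = y − 53.36331:
  rectangular body: d = -23.36331 mm → contributes +5 836 326 mm⁴
  semicircular cap: d = 31.04045 mm → contributes +6 203 718 mm⁴
Total I = 12 040 044 mm⁴.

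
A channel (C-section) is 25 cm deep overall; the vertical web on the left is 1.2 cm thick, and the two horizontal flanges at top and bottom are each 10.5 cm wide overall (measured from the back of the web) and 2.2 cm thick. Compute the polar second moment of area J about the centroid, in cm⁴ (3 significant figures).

J ≈ 7670 cm⁴

Decompose the section into non-overlapping parts with the origin at the bottom-left of its bounding rectangle.
Web: 1.2 × 25, A = 30 cm², y = 12.5 cm, Ī = 1562.5 cm⁴.
Top flange (beyond web): 9.3 × 2.2, A = 20.46 cm², y = 23.9 cm, Ī = 8.2522 cm⁴.
Bottom flange (beyond web): 9.3 × 2.2, A = 20.46 cm², y = 1.1 cm, Ī = 8.2522 cm⁴.
By symmetry the centroid is at mid-height, ȳ = 12.5 cm.
Transfer each piece to the centroidal x-axis using Ī + A·d² with d = y − 12.5:
  web: d = 0 cm → contributes +1562.5 cm⁴
  top flange (beyond web): d = 11.4 cm → contributes +2667.2 cm⁴
  bottom flange (beyond web): d = -11.4 cm → contributes +2667.2 cm⁴
Total I = 6 897 cm⁴.
For the y-axis: x̄ = 3.6292 cm.
Repeating about the centroidal y-axis gives I_y = 775.63 cm⁴.
Polar second moment: J = I_x + I_y = 7672.6 cm⁴.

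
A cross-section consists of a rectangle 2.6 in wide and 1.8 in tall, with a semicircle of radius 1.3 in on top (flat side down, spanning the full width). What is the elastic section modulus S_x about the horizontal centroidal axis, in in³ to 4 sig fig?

S_x ≈ 3.074 in³

Split into non-overlapping primitives; take the origin at the lower-left of the bounding box.
Rectangular body: 2.6 × 1.8, A = 4.68 in², y = 0.9 in, Ī = 1.2636 in⁴.
Semicircular cap: semicircle r = 1.3, A = 2.65465 in², y = 2.35174 in, Ī = 0.313477 in⁴.
Centroid: ȳ = ΣA·y / ΣA = 1.42543 in.
Transfer each piece to the horizontal centroidal axis using Ī + A·d² with d = y − 1.42543:
  rectangular body: d = -0.525431 in → contributes +2.55564 in⁴
  semicircular cap: d = 0.926306 in → contributes +2.59128 in⁴
Total I = 5.14692 in⁴.
Extreme fibre distance c = 1.67457 in; S = I/c = 3.07358 in³.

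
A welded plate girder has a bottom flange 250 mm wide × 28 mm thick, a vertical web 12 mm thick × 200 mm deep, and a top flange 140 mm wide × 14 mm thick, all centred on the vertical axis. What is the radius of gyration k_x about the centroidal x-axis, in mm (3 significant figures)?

Treat the section as a set of non-overlapping primitives; coordinates are from the bounding-box lower-left.
Bottom plate: 250 × 28, A = 7 000 mm², y = 14 mm, Ī = 457 333 mm⁴.
Web plate: 12 × 200, A = 2 400 mm², y = 128 mm, Ī = 8 000 000 mm⁴.
Top plate: 140 × 14, A = 1 960 mm², y = 235 mm, Ī = 32 013 mm⁴.
Centroid: ȳ = ΣA·y / ΣA = 76.215 mm.
Transfer each piece to the centroidal x-axis using Ī + A·d² with d = y − 76.215:
  bottom plate: d = -62.215 mm → contributes +27 552 093 mm⁴
  web plate: d = 51.785 mm → contributes +14 436 099 mm⁴
  top plate: d = 158.79 mm → contributes +49 448 990 mm⁴
Total I = 91 437 183 mm⁴.
Radius of gyration: k = √(I/A) = √(91 437 183 / 11 360) = 89.716 mm.

k_x ≈ 89.7 mm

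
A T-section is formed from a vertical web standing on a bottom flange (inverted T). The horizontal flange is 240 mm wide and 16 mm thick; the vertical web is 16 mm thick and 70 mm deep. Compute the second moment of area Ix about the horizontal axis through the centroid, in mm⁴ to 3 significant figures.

Break the section into simple shapes (no overlaps), measuring from the bottom-left corner of the bounding box.
Flange: 240 × 16, A = 3 840 mm², y = 8 mm, Ī = 81 920 mm⁴.
Web: 16 × 70, A = 1 120 mm², y = 51 mm, Ī = 457 333 mm⁴.
Centroid: ȳ = ΣA·y / ΣA = 17.71 mm.
Transfer each piece to the horizontal axis through the centroid using Ī + A·d² with d = y − 17.71:
  flange: d = -9.7097 mm → contributes +443 947 mm⁴
  web: d = 33.29 mm → contributes +1 698 568 mm⁴
Total I = 2 142 515 mm⁴.

Ix ≈ 2.14 × 10⁶ mm⁴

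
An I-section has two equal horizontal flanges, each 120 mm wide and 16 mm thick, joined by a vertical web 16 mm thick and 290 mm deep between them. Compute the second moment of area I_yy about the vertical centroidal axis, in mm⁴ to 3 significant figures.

Treat the section as a set of non-overlapping primitives; coordinates are from the bounding-box lower-left.
Bottom flange: 120 × 16, A = 1 920 mm², x = 60 mm, Ī = 2 304 000 mm⁴.
Web: 16 × 290, A = 4 640 mm², x = 60 mm, Ī = 98 987 mm⁴.
Top flange: 120 × 16, A = 1 920 mm², x = 60 mm, Ī = 2 304 000 mm⁴.
By symmetry the centroid is at mid-width, x̄ = 60 mm.
All pieces are centred on the vertical centroidal axis, so I = ΣĪ = 4 706 987 mm⁴.

I_yy ≈ 4.71 × 10⁶ mm⁴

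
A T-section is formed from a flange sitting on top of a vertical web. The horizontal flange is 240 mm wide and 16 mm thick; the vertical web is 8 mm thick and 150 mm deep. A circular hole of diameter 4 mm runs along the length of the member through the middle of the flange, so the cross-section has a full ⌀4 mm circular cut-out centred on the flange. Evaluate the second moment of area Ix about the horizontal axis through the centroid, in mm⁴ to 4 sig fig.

Ix ≈ 8.626 × 10⁶ mm⁴

Treat the section as a set of non-overlapping primitives; coordinates are from the bounding-box lower-left.
Flange: 240 × 16, A = 3 840 mm², y = 158 mm, Ī = 81 920 mm⁴.
Web: 8 × 150, A = 1 200 mm², y = 75 mm, Ī = 2 250 000 mm⁴.
Hole (subtracted): ⌀4, A = 12.5664 mm², y = 158 mm, Ī = 12.5664 mm⁴.
Centroid: ȳ = ΣA·y / ΣA = 138.189 mm.
Transfer each piece to the horizontal axis through the centroid using Ī + A·d² with d = y − 138.189:
  flange: d = 19.8113 mm → contributes +1 589 073 mm⁴
  web: d = -63.1887 mm → contributes +7 041 374 mm⁴
  hole: d = 19.8113 mm → contributes −4944.71 mm⁴
Total I = 8 625 502 mm⁴.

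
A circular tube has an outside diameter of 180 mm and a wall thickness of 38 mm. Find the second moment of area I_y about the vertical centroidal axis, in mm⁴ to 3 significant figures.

I_y ≈ 4.58 × 10⁷ mm⁴

Treat the section as a set of non-overlapping primitives; coordinates are from the bounding-box lower-left.
Outer circle: ⌀180, A = 25 447 mm², x = 90 mm, Ī = 51 529 974 mm⁴.
Bore (subtracted): ⌀104, A = 8494.9 mm², x = 90 mm, Ī = 5 742 530 mm⁴.
By symmetry the centroid is at mid-width, x̄ = 90 mm.
All pieces are centred on the vertical centroidal axis, so I = ΣĪ (holes subtracted) = 45 787 444 mm⁴.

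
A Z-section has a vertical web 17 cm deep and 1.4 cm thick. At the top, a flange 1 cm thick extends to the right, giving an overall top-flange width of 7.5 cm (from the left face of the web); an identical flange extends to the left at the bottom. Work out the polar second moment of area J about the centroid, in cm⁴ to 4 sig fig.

Split into non-overlapping primitives; take the origin at the lower-left of the bounding box.
Web: 1.4 × 17, A = 23.8 cm², y = 8.5 cm, Ī = 573.183 cm⁴.
Top flange (beyond web): 6.1 × 1, A = 6.1 cm², y = 16.5 cm, Ī = 0.508333 cm⁴.
Bottom flange (beyond web): 6.1 × 1, A = 6.1 cm², y = 0.5 cm, Ī = 0.508333 cm⁴.
Centroid: ȳ = ΣA·y / ΣA = 8.5 cm.
Transfer each piece to the centroidal x-axis using Ī + A·d² with d = y − 8.5:
  web: d = 0 cm → contributes +573.183 cm⁴
  top flange (beyond web): d = 8 cm → contributes +390.908 cm⁴
  bottom flange (beyond web): d = -8 cm → contributes +390.908 cm⁴
Total I = 1 355 cm⁴.
For the y-axis: x̄ = 6.8 cm.
Repeating about the centroidal y-axis gives I_y = 213.28 cm⁴.
Polar second moment: J = I_x + I_y = 1568.28 cm⁴.

J ≈ 1568 cm⁴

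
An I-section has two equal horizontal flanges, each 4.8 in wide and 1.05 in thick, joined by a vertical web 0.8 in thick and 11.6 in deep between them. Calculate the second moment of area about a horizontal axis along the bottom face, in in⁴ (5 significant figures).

I_base ≈ 1416.7 in⁴

Break the section into simple shapes (no overlaps), measuring from the bottom-left corner of the bounding box.
Bottom flange: 4.8 × 1.05, A = 5.04 in², y = 0.525 in, Ī = 0.46305 in⁴.
Web: 0.8 × 11.6, A = 9.28 in², y = 6.85 in, Ī = 104.0597 in⁴.
Top flange: 4.8 × 1.05, A = 5.04 in², y = 13.175 in, Ī = 0.46305 in⁴.
Transfer each piece to the base of the section using Ī + A·d² with d = y − 0:
  bottom flange: d = 0.525 in → contributes +1.8522 in⁴
  web: d = 6.85 in → contributes +539.5005 in⁴
  top flange: d = 13.175 in → contributes +875.3094 in⁴
Total I = 1416.662 in⁴.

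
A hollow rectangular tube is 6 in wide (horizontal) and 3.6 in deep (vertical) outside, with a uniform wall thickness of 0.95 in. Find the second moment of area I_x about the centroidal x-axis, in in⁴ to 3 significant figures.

Treat the section as a set of non-overlapping primitives; coordinates are from the bounding-box lower-left.
Outer rectangle: 6 × 3.6, A = 21.6 in², y = 1.8 in, Ī = 23.328 in⁴.
Inner void (subtracted): 4.1 × 1.7, A = 6.97 in², y = 1.8 in, Ī = 1.6786 in⁴.
By symmetry the centroid is at mid-height, ȳ = 1.8 in.
All pieces are centred on the centroidal x-axis, so I = ΣĪ (holes subtracted) = 21.649 in⁴.

I_x ≈ 21.6 in⁴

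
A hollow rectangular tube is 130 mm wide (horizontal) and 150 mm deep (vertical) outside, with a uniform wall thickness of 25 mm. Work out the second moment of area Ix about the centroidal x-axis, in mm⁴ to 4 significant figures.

Treat the section as a set of non-overlapping primitives; coordinates are from the bounding-box lower-left.
Outer rectangle: 130 × 150, A = 19 500 mm², y = 75 mm, Ī = 36 562 500 mm⁴.
Inner void (subtracted): 80 × 100, A = 8 000 mm², y = 75 mm, Ī = 6 666 667 mm⁴.
By symmetry the centroid is at mid-height, ȳ = 75 mm.
All pieces are centred on the centroidal x-axis, so I = ΣĪ (holes subtracted) = 29 895 833 mm⁴.

Ix ≈ 2.990 × 10⁷ mm⁴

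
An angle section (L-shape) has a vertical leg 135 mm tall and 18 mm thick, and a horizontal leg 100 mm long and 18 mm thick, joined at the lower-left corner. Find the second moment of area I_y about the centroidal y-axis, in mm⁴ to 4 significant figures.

I_y ≈ 3.188 × 10⁶ mm⁴

Break the section into simple shapes (no overlaps), measuring from the bottom-left corner of the bounding box.
Vertical leg: 18 × 135, A = 2 430 mm², x = 9 mm, Ī = 65 610 mm⁴.
Horizontal leg (remainder): 82 × 18, A = 1 476 mm², x = 59 mm, Ī = 827 052 mm⁴.
Centroid: x̄ = ΣA·x / ΣA = 27.894 mm.
Transfer each piece to the centroidal y-axis using Ī + A·d² with d = x − 27.894:
  vertical leg: d = -18.894 mm → contributes +933 080 mm⁴
  horizontal leg (remainder): d = 31.106 mm → contributes +2 255 204 mm⁴
Total I = 3 188 284 mm⁴.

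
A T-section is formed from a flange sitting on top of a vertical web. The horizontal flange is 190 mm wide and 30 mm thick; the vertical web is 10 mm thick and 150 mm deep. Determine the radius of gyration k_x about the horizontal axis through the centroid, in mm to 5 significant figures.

Treat the section as a set of non-overlapping primitives; coordinates are from the bounding-box lower-left.
Flange: 190 × 30, A = 5 700 mm², y = 165 mm, Ī = 427 500 mm⁴.
Web: 10 × 150, A = 1 500 mm², y = 75 mm, Ī = 2 812 500 mm⁴.
Centroid: ȳ = ΣA·y / ΣA = 146.25 mm.
Transfer each piece to the horizontal axis through the centroid using Ī + A·d² with d = y − 146.25:
  flange: d = 18.75 mm → contributes +2 431 406 mm⁴
  web: d = -71.25 mm → contributes +10 427 344 mm⁴
Total I = 12 858 750 mm⁴.
Radius of gyration: k = √(I/A) = √(12 858 750 / 7 200) = 42.26035 mm.

k_x ≈ 42.260 mm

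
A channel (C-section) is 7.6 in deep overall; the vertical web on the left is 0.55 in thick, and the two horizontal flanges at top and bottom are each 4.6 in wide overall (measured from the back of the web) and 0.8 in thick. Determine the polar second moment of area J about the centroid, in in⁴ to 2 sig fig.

J ≈ 120 in⁴

Decompose the section into non-overlapping parts with the origin at the bottom-left of its bounding rectangle.
Web: 0.55 × 7.6, A = 4.18 in², y = 3.8 in, Ī = 20.12 in⁴.
Top flange (beyond web): 4.05 × 0.8, A = 3.24 in², y = 7.2 in, Ī = 0.1728 in⁴.
Bottom flange (beyond web): 4.05 × 0.8, A = 3.24 in², y = 0.4 in, Ī = 0.1728 in⁴.
By symmetry the centroid is at mid-height, ȳ = 3.8 in.
Transfer each piece to the centroidal x-axis using Ī + A·d² with d = y − 3.8:
  web: d = 0 in → contributes +20.12 in⁴
  top flange (beyond web): d = 3.4 in → contributes +37.63 in⁴
  bottom flange (beyond web): d = -3.4 in → contributes +37.63 in⁴
Total I = 95.37 in⁴.
For the y-axis: x̄ = 1.673 in.
Repeating about the centroidal y-axis gives I_y = 22.4 in⁴.
Polar second moment: J = I_x + I_y = 117.8 in⁴.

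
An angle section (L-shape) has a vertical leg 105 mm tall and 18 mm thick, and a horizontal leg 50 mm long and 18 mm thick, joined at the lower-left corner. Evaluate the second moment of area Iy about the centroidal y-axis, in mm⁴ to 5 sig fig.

Iy ≈ 3.7609 × 10⁵ mm⁴

Treat the section as a set of non-overlapping primitives; coordinates are from the bounding-box lower-left.
Vertical leg: 18 × 105, A = 1 890 mm², x = 9 mm, Ī = 51 030 mm⁴.
Horizontal leg (remainder): 32 × 18, A = 576 mm², x = 34 mm, Ī = 49 152 mm⁴.
Centroid: x̄ = ΣA·x / ΣA = 14.83942 mm.
Transfer each piece to the centroidal y-axis using Ī + A·d² with d = x − 14.83942:
  vertical leg: d = -5.839416 mm → contributes +115476.7 mm⁴
  horizontal leg (remainder): d = 19.16058 mm → contributes +260617.7 mm⁴
Total I = 376094.4 mm⁴.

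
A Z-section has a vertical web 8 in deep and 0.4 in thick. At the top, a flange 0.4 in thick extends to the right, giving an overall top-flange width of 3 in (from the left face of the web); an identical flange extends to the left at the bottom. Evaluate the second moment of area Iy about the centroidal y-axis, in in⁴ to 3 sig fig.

Iy ≈ 5.89 in⁴

Split into non-overlapping primitives; take the origin at the lower-left of the bounding box.
Web: 0.4 × 8, A = 3.2 in², x = 2.8 in, Ī = 0.042667 in⁴.
Top flange (beyond web): 2.6 × 0.4, A = 1.04 in², x = 4.3 in, Ī = 0.58587 in⁴.
Bottom flange (beyond web): 2.6 × 0.4, A = 1.04 in², x = 1.3 in, Ī = 0.58587 in⁴.
Centroid: x̄ = ΣA·x / ΣA = 2.8 in.
Transfer each piece to the centroidal y-axis using Ī + A·d² with d = x − 2.8:
  web: d = 0 in → contributes +0.042667 in⁴
  top flange (beyond web): d = 1.5 in → contributes +2.9259 in⁴
  bottom flange (beyond web): d = -1.5 in → contributes +2.9259 in⁴
Total I = 5.8944 in⁴.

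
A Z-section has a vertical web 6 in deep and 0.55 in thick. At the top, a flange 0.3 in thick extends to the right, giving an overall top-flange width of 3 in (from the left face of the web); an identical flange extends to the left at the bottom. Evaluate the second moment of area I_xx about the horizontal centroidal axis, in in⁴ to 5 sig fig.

Treat the section as a set of non-overlapping primitives; coordinates are from the bounding-box lower-left.
Web: 0.55 × 6, A = 3.3 in², y = 3 in, Ī = 9.9 in⁴.
Top flange (beyond web): 2.45 × 0.3, A = 0.735 in², y = 5.85 in, Ī = 0.0055125 in⁴.
Bottom flange (beyond web): 2.45 × 0.3, A = 0.735 in², y = 0.15 in, Ī = 0.0055125 in⁴.
Centroid: ȳ = ΣA·y / ΣA = 3 in.
Transfer each piece to the horizontal centroidal axis using Ī + A·d² with d = y − 3:
  web: d = 0 in → contributes +9.9 in⁴
  top flange (beyond web): d = 2.85 in → contributes +5.97555 in⁴
  bottom flange (beyond web): d = -2.85 in → contributes +5.97555 in⁴
Total I = 21.8511 in⁴.

I_xx ≈ 21.851 in⁴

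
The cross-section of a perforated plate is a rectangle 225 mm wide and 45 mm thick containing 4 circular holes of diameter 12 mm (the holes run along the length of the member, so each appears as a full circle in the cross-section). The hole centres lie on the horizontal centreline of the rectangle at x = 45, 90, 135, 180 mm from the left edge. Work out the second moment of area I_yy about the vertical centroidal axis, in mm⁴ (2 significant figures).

Decompose the section into non-overlapping parts with the origin at the bottom-left of its bounding rectangle.
Plate: 225 × 45, A = 10 125 mm², x = 112.5 mm, Ī = 42 714 844 mm⁴.
Hole 1 (subtracted): ⌀12, A = 113.1 mm², x = 45 mm, Ī = 1 018 mm⁴.
Hole 2 (subtracted): ⌀12, A = 113.1 mm², x = 90 mm, Ī = 1 018 mm⁴.
Hole 3 (subtracted): ⌀12, A = 113.1 mm², x = 135 mm, Ī = 1 018 mm⁴.
Hole 4 (subtracted): ⌀12, A = 113.1 mm², x = 180 mm, Ī = 1 018 mm⁴.
By symmetry the centroid is at mid-width, x̄ = 112.5 mm.
Transfer each piece to the vertical centroidal axis using Ī + A·d² with d = x − 112.5:
  plate: d = 0 mm → contributes +42 714 844 mm⁴
  hole 1: d = -67.5 mm → contributes −516 318 mm⁴
  hole 2: d = -22.5 mm → contributes −58 273 mm⁴
  hole 3: d = 22.5 mm → contributes −58 273 mm⁴
  hole 4: d = 67.5 mm → contributes −516 318 mm⁴
Total I = 41 565 662 mm⁴.

I_yy ≈ 4.2 × 10⁷ mm⁴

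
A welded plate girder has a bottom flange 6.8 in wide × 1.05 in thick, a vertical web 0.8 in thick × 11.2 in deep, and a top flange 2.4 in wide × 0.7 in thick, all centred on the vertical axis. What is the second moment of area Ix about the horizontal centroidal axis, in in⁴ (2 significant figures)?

Ix ≈ 360 in⁴

Treat the section as a set of non-overlapping primitives; coordinates are from the bounding-box lower-left.
Bottom plate: 6.8 × 1.05, A = 7.14 in², y = 0.525 in, Ī = 0.656 in⁴.
Web plate: 0.8 × 11.2, A = 8.96 in², y = 6.65 in, Ī = 93.66 in⁴.
Top plate: 2.4 × 0.7, A = 1.68 in², y = 12.6 in, Ī = 0.0686 in⁴.
Centroid: ȳ = ΣA·y / ΣA = 4.753 in.
Transfer each piece to the horizontal centroidal axis using Ī + A·d² with d = y − 4.753:
  bottom plate: d = -4.228 in → contributes +128.3 in⁴
  web plate: d = 1.897 in → contributes +125.9 in⁴
  top plate: d = 7.847 in → contributes +103.5 in⁴
Total I = 357.7 in⁴.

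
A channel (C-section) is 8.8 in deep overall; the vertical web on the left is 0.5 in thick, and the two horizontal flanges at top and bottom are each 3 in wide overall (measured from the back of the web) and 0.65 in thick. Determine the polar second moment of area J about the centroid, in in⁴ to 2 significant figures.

J ≈ 88 in⁴

Split into non-overlapping primitives; take the origin at the lower-left of the bounding box.
Web: 0.5 × 8.8, A = 4.4 in², y = 4.4 in, Ī = 28.39 in⁴.
Top flange (beyond web): 2.5 × 0.65, A = 1.625 in², y = 8.475 in, Ī = 0.05721 in⁴.
Bottom flange (beyond web): 2.5 × 0.65, A = 1.625 in², y = 0.325 in, Ī = 0.05721 in⁴.
By symmetry the centroid is at mid-height, ȳ = 4.4 in.
Transfer each piece to the centroidal x-axis using Ī + A·d² with d = y − 4.4:
  web: d = 0 in → contributes +28.39 in⁴
  top flange (beyond web): d = 4.075 in → contributes +27.04 in⁴
  bottom flange (beyond web): d = -4.075 in → contributes +27.04 in⁴
Total I = 82.48 in⁴.
For the y-axis: x̄ = 0.8873 in.
Repeating about the centroidal y-axis gives I_y = 5.99 in⁴.
Polar second moment: J = I_x + I_y = 88.47 in⁴.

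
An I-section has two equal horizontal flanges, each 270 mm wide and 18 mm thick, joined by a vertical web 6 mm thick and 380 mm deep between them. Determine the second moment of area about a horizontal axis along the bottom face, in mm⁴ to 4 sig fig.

I_base ≈ 9.318 × 10⁸ mm⁴

Break the section into simple shapes (no overlaps), measuring from the bottom-left corner of the bounding box.
Bottom flange: 270 × 18, A = 4 860 mm², y = 9 mm, Ī = 131 220 mm⁴.
Web: 6 × 380, A = 2 280 mm², y = 208 mm, Ī = 27 436 000 mm⁴.
Top flange: 270 × 18, A = 4 860 mm², y = 407 mm, Ī = 131 220 mm⁴.
Transfer each piece to a horizontal axis along the bottom face using Ī + A·d² with d = y − 0:
  bottom flange: d = 9 mm → contributes +524 880 mm⁴
  web: d = 208 mm → contributes +126 077 920 mm⁴
  top flange: d = 407 mm → contributes +805 185 360 mm⁴
Total I = 931 788 160 mm⁴.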